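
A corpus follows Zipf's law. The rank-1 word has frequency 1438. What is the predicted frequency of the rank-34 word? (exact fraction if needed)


Zipf's law: freq(rank) = f1 / rank
f1 = 1438, rank = 34
freq = 1438 / 34
GCD(1438, 34) = 2
Simplified: 719/17

719/17


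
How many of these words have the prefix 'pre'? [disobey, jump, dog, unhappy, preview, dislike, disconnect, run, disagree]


Checking each word for prefix 'pre':
  'disobey' -> no (count: 0)
  'jump' -> no (count: 0)
  'dog' -> no (count: 0)
  'unhappy' -> no (count: 0)
  'preview' -> YES, starts with 'pre' (count: 1)
  'dislike' -> no (count: 1)
  'disconnect' -> no (count: 1)
  'run' -> no (count: 1)
  'disagree' -> no (count: 1)
Total with prefix 'pre': 1

1


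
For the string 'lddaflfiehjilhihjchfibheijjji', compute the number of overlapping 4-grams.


String 'lddaflfiehjilhihjchfibheijjji' has length L = 29.
Number of overlapping n-grams = L - n + 1
Substituting: 29 - 4 + 1 = 26

26


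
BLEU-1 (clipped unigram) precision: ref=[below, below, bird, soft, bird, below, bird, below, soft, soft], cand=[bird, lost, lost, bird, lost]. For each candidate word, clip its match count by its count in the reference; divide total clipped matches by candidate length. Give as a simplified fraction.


Reference word counts: {'below': 4, 'bird': 3, 'soft': 3}
Checking each candidate word (with clipping):
  'bird' -> in reference (ref count 3, used 1/3) -> match (matches: 1)
  'lost' -> not in reference -> no match (matches: 1)
  'lost' -> not in reference -> no match (matches: 1)
  'bird' -> in reference (ref count 3, used 2/3) -> match (matches: 2)
  'lost' -> not in reference -> no match (matches: 2)
Clipped matches: 2, Candidate length: 5
Precision = 2/5

2/5


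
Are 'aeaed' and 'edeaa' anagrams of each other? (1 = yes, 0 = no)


Sort characters of 'aeaed': 'aadee'
Sort characters of 'edeaa': 'aadee'
Sorted forms match -> they ARE anagrams
Result: 1

1


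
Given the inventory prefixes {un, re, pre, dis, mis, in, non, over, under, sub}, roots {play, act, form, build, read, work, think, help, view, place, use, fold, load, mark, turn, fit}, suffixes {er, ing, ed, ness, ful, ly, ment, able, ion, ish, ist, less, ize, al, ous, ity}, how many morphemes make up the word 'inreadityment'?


Segmenting 'inreadityment' against the inventory:
  'in' -> prefix (morpheme 1)
  'read' -> root (morpheme 2)
  'ity' -> suffix (morpheme 3)
  'ment' -> suffix (morpheme 4)
Total morphemes: 4

4


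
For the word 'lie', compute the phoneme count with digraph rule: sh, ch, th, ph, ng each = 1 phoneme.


Parsing 'lie' greedily, digraphs first:
  'l' -> consonant phoneme (phonemes so far: 1)
  'i' -> vowel phoneme (phonemes so far: 2)
  'e' -> vowel phoneme (phonemes so far: 3)
Total phonemes: 3

3


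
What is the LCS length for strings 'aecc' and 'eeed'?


DP table for LCS of 'aecc' and 'eeed':
       e  e  e  d
    0  0  0  0  0
  a 0  0  0  0  0
  e 0  1  1  1  1
  c 0  1  1  1  1
  c 0  1  1  1  1
LCS: 'e'
LCS length = 1

1


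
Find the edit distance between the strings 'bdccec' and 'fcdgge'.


Building DP table for s1='bdccec' (len 6) and s2='fcdgge' (len 6):
       f  c  d  g  g  e
    0  1  2  3  4  5  6
  b 1  1  2  3  4  5  6
  d 2  2  2  2  3  4  5
  c 3  3  2  3  3  4  5
  c 4  4  3  3  4  4  5
  e 5  5  4  4  4  5  4
  c 6  6  5  5  5  5  5
Edit distance = dp[6][6] = 5

5


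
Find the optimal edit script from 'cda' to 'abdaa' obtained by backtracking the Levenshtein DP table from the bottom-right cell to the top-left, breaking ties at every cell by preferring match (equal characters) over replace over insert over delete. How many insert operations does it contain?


Edit distance = 3. Backtracking from cell (3, 5) with preference match > replace > insert > delete,
then listing the resulting alignment 'cda' -> 'abdaa' left to right:
  Step 1: insert 'a' [insertion #1]
  Step 2: replace c->b
  Step 3: keep 'd'
  Step 4: insert 'a' [insertion #2]
  Step 5: keep 'a'
Total insertions: 2

2


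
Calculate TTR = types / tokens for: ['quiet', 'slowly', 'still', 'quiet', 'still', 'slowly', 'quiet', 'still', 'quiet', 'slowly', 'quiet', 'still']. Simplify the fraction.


Tokens: 12
Unique types: ('quiet', 'slowly', 'still') = 3
TTR = 3/12
Simplify: divide both by 3 -> 1/4
TTR = 1/4

1/4


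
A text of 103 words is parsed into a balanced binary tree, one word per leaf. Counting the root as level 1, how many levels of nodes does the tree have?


In a balanced binary tree with n leaves the deepest leaf is ceil(log2(n)) edges below the root,
so counting node levels inclusive of root and leaves gives ceil(log2(n)) + 1 levels.
log2(103) = 6.6865
ceil(6.6865) = 7
levels = 7 + 1 = 8

8


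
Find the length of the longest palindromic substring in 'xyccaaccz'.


Scanning 'xyccaaccz' for palindromic substrings.
Substring at positions 2-7: 'ccaacc'.
Check: reverse('ccaacc') = 'ccaacc' -> palindrome confirmed.
Neighbouring characters ('y' / 'z') break symmetry, so it cannot extend further.
No longer palindromic substring exists; longest length = 6

6


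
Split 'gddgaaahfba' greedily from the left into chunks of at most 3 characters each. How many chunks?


'gddgaaahfba' has 11 characters.
Chunking with max size 3:
  Chunk 1: 'gdd' (positions 0-2)
  Chunk 2: 'gaa' (positions 3-5)
  Chunk 3: 'ahf' (positions 6-8)
  Chunk 4: 'ba' (positions 9-10)
Total chunks: ceil(11 / 3) = 4

4


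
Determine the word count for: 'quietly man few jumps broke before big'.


Counting words by splitting on spaces:
  Word 1: 'quietly'
  Word 2: 'man'
  Word 3: 'few'
  Word 4: 'jumps'
  Word 5: 'broke'
  Word 6: 'before'
  Word 7: 'big'
Total words: 7

7


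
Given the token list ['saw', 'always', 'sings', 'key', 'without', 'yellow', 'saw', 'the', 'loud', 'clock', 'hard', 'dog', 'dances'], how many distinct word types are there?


Listing all tokens and tracking unique types:
  Token 1: 'saw' -> NEW (unique so far: 1)
  Token 2: 'always' -> NEW (unique so far: 2)
  Token 3: 'sings' -> NEW (unique so far: 3)
  Token 4: 'key' -> NEW (unique so far: 4)
  Token 5: 'without' -> NEW (unique so far: 5)
  Token 6: 'yellow' -> NEW (unique so far: 6)
  Token 7: 'saw' -> duplicate (unique so far: 6)
  Token 8: 'the' -> NEW (unique so far: 7)
  Token 9: 'loud' -> NEW (unique so far: 8)
  Token 10: 'clock' -> NEW (unique so far: 9)
  Token 11: 'hard' -> NEW (unique so far: 10)
  Token 12: 'dog' -> NEW (unique so far: 11)
  Token 13: 'dances' -> NEW (unique so far: 12)
Unique types: ('always', 'clock', 'dances', 'dog', 'hard', 'key', 'loud', 'saw', 'sings', 'the', 'without', 'yellow')
Vocabulary size: 12

12


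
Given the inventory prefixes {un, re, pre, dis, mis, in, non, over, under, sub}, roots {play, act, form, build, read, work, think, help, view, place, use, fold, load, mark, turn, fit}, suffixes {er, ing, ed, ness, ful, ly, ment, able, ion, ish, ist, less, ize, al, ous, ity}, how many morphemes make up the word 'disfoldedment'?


Segmenting 'disfoldedment' against the inventory:
  'dis' -> prefix (morpheme 1)
  'fold' -> root (morpheme 2)
  'ed' -> suffix (morpheme 3)
  'ment' -> suffix (morpheme 4)
Total morphemes: 4

4


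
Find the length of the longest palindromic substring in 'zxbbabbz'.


Scanning 'zxbbabbz' for palindromic substrings.
Substring at positions 2-6: 'bbabb'.
Check: reverse('bbabb') = 'bbabb' -> palindrome confirmed.
Neighbouring characters ('x' / 'z') break symmetry, so it cannot extend further.
No longer palindromic substring exists; longest length = 5

5


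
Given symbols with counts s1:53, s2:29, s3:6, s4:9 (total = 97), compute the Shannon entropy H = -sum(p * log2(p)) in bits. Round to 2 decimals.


Computing entropy H = -sum(p_i * log2(p_i)):
  s1: p = 53/97 = 0.5464, -p*log2(p) = 0.4764
  s2: p = 29/97 = 0.2990, -p*log2(p) = 0.5208
  s3: p = 6/97 = 0.0619, -p*log2(p) = 0.2483
  s4: p = 9/97 = 0.0928, -p*log2(p) = 0.3182
H = sum of terms = 1.5637
Rounded to 2 decimals: 1.56

1.56


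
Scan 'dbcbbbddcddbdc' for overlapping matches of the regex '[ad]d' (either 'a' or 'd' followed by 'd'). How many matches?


Pattern: [ad]d means either 'a' or 'd' followed by 'd'.
Scanning 'dbcbbbddcddbdc' position-by-position:
  Pos 0: window 'db' -> no
  Pos 1: window 'bc' -> no
  Pos 2: window 'cb' -> no
  Pos 3: window 'bb' -> no
  Pos 4: window 'bb' -> no
  Pos 5: window 'bd' -> no
  Pos 6: window 'dd' -> MATCH
  Pos 7: window 'dc' -> no
  Pos 8: window 'cd' -> no
  Pos 9: window 'dd' -> MATCH
  Pos 10: window 'db' -> no
  Pos 11: window 'bd' -> no
  Pos 12: window 'dc' -> no
  Pos 13: window 'c' -> no
Total matches: 2

2


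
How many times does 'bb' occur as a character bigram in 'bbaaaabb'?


Scanning 'bbaaaabb' for bigram 'bb':
  Position 0: 'bb' -> MATCH
  Position 1: 'ba' -> no
  Position 2: 'aa' -> no
  Position 3: 'aa' -> no
  Position 4: 'aa' -> no
  Position 5: 'ab' -> no
  Position 6: 'bb' -> MATCH
Total matches: 2

2


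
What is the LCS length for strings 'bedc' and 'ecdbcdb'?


DP table for LCS of 'bedc' and 'ecdbcdb':
       e  c  d  b  c  d  b
    0  0  0  0  0  0  0  0
  b 0  0  0  0  1  1  1  1
  e 0  1  1  1  1  1  1  1
  d 0  1  1  2  2  2  2  2
  c 0  1  2  2  2  3  3  3
LCS: 'edc'
LCS length = 3

3


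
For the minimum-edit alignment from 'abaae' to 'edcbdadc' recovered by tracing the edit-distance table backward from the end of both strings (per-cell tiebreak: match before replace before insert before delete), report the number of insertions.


Edit distance = 6. Backtracking from cell (5, 8) with preference match > replace > insert > delete,
then listing the resulting alignment 'abaae' -> 'edcbdadc' left to right:
  Step 1: insert 'e' [insertion #1]
  Step 2: insert 'd' [insertion #2]
  Step 3: replace a->c
  Step 4: keep 'b'
  Step 5: insert 'd' [insertion #3]
  Step 6: keep 'a'
  Step 7: replace a->d
  Step 8: replace e->c
Total insertions: 3

3


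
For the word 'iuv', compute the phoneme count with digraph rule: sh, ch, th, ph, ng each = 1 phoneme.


Parsing 'iuv' greedily, digraphs first:
  'i' -> vowel phoneme (phonemes so far: 1)
  'u' -> vowel phoneme (phonemes so far: 2)
  'v' -> consonant phoneme (phonemes so far: 3)
Total phonemes: 3

3


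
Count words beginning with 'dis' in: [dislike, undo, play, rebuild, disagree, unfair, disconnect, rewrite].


Checking each word for prefix 'dis':
  'dislike' -> YES, starts with 'dis' (count: 1)
  'undo' -> no (count: 1)
  'play' -> no (count: 1)
  'rebuild' -> no (count: 1)
  'disagree' -> YES, starts with 'dis' (count: 2)
  'unfair' -> no (count: 2)
  'disconnect' -> YES, starts with 'dis' (count: 3)
  'rewrite' -> no (count: 3)
Total with prefix 'dis': 3

3


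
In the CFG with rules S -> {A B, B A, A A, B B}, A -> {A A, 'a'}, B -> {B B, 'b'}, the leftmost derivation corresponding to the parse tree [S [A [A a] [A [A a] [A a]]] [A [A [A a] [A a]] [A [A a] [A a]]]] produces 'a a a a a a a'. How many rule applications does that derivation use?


Every bracketed nonterminal node [X ...] in the tree is produced by exactly one rule application.
Reading the tree off as a leftmost derivation:
  Step 1: S  =>  A A   (applied S -> A A)
  Step 2: A A  =>  A A A   (applied A -> A A)
  Step 3: A A A  =>  a A A   (applied A -> a)
  Step 4: a A A  =>  a A A A   (applied A -> A A)
  Step 5: a A A A  =>  a a A A   (applied A -> a)
  Step 6: a a A A  =>  a a a A   (applied A -> a)
  Step 7: a a a A  =>  a a a A A   (applied A -> A A)
  Step 8: a a a A A  =>  a a a A A A   (applied A -> A A)
  Step 9: a a a A A A  =>  a a a a A A   (applied A -> a)
  Step 10: a a a a A A  =>  a a a a a A   (applied A -> a)
  Step 11: a a a a a A  =>  a a a a a A A   (applied A -> A A)
  Step 12: a a a a a A A  =>  a a a a a a A   (applied A -> a)
  Step 13: a a a a a a A  =>  a a a a a a a   (applied A -> a)
Final yield: a a a a a a a
Total rewrite steps: 13

13


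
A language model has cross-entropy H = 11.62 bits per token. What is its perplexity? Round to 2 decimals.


Perplexity formula: PP = 2^H
H = 11.62
PP = 2^11.62
Decompose: 2^11.62 = 2^11 * 2^0.62
2^11 = 2048, 2^0.62 ~ 1.5368752
PP ~ 2048 * 1.5368752 = 3147.5204096
Rounded to 2 decimals: 3147.52

3147.52


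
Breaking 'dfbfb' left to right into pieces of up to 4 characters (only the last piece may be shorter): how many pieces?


'dfbfb' has 5 characters.
Chunking with max size 4:
  Chunk 1: 'dfbf' (positions 0-3)
  Chunk 2: 'b' (positions 4-4)
Total chunks: ceil(5 / 4) = 2

2


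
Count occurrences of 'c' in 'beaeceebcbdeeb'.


Scanning 'beaeceebcbdeeb' for 'c':
  Position 4: 'c' -> MATCH (count: 1)
  Position 8: 'c' -> MATCH (count: 2)
Total occurrences of 'c': 2

2


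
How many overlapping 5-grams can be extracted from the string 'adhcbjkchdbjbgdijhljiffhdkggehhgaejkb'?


String 'adhcbjkchdbjbgdijhljiffhdkggehhgaejkb' has length L = 37.
Number of overlapping n-grams = L - n + 1
Substituting: 37 - 5 + 1 = 33

33


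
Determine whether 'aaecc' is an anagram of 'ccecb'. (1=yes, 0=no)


Sort characters of 'aaecc': 'aacce'
Sort characters of 'ccecb': 'bccce'
Sorted forms differ -> they are NOT anagrams
Result: 0

0


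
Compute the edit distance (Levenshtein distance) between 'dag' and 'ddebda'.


Building DP table for s1='dag' (len 3) and s2='ddebda' (len 6):
       d  d  e  b  d  a
    0  1  2  3  4  5  6
  d 1  0  1  2  3  4  5
  a 2  1  1  2  3  4  4
  g 3  2  2  2  3  4  5
Edit distance = dp[3][6] = 5

5


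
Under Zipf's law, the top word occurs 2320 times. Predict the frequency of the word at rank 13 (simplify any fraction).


Zipf's law: freq(rank) = f1 / rank
f1 = 2320, rank = 13
freq = 2320 / 13
GCD(2320, 13) = 1
Simplified: 2320/13

2320/13


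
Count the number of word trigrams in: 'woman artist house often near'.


Word trigrams from [5] words:
  Trigram 1: (woman artist house)
  Trigram 2: (artist house often)
  Trigram 3: (house often near)
Total word trigrams: 5 - 2 = 3

3


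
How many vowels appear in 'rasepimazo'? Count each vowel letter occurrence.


Scanning each character of 'rasepimazo':
  Position 1: 'r' -> consonant (running count: 0)
  Position 2: 'a' -> vowel (running count: 1)
  Position 3: 's' -> consonant (running count: 1)
  Position 4: 'e' -> vowel (running count: 2)
  Position 5: 'p' -> consonant (running count: 2)
  Position 6: 'i' -> vowel (running count: 3)
  Position 7: 'm' -> consonant (running count: 3)
  Position 8: 'a' -> vowel (running count: 4)
  Position 9: 'z' -> consonant (running count: 4)
  Position 10: 'o' -> vowel (running count: 5)
Total vowels: 5

5


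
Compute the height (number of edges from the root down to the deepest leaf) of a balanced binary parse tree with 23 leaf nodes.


In a balanced binary tree with n leaves the deepest leaf is ceil(log2(n)) edges below the root.
log2(23) = 4.5236
ceil(4.5236) = 5
height (edges) = 5

5


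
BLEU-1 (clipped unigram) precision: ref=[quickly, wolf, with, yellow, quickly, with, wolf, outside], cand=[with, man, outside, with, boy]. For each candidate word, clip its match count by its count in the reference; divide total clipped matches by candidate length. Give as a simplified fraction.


Reference word counts: {'outside': 1, 'quickly': 2, 'with': 2, 'wolf': 2, 'yellow': 1}
Checking each candidate word (with clipping):
  'with' -> in reference (ref count 2, used 1/2) -> match (matches: 1)
  'man' -> not in reference -> no match (matches: 1)
  'outside' -> in reference (ref count 1, used 1/1) -> match (matches: 2)
  'with' -> in reference (ref count 2, used 2/2) -> match (matches: 3)
  'boy' -> not in reference -> no match (matches: 3)
Clipped matches: 3, Candidate length: 5
Precision = 3/5

3/5


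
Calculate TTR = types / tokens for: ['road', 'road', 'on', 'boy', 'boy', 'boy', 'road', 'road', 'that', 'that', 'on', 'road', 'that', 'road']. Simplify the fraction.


Tokens: 14
Unique types: ('boy', 'on', 'road', 'that') = 4
TTR = 4/14
Simplify: divide both by 2 -> 2/7
TTR = 2/7

2/7


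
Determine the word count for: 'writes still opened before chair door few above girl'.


Counting words by splitting on spaces:
  Word 1: 'writes'
  Word 2: 'still'
  Word 3: 'opened'
  Word 4: 'before'
  Word 5: 'chair'
  Word 6: 'door'
  Word 7: 'few'
  Word 8: 'above'
  Word 9: 'girl'
Total words: 9

9


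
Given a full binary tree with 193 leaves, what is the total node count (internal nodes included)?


Leaf nodes (terminals): 193
Internal nodes = n - 1 = 193 - 1 = 192
Total = leaves + internal = 193 + 192 = 385

385


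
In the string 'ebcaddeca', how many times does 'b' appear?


Scanning 'ebcaddeca' for 'b':
  Position 1: 'b' -> MATCH (count: 1)
Total occurrences of 'b': 1

1


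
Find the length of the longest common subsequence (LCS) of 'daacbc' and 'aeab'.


DP table for LCS of 'daacbc' and 'aeab':
       a  e  a  b
    0  0  0  0  0
  d 0  0  0  0  0
  a 0  1  1  1  1
  a 0  1  1  2  2
  c 0  1  1  2  2
  b 0  1  1  2  3
  c 0  1  1  2  3
LCS: 'aab'
LCS length = 3

3


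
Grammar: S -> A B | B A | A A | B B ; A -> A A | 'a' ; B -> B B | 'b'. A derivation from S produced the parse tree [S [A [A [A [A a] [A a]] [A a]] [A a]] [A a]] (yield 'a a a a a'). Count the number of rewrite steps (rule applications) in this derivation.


Every bracketed nonterminal node [X ...] in the tree is produced by exactly one rule application.
Reading the tree off as a leftmost derivation:
  Step 1: S  =>  A A   (applied S -> A A)
  Step 2: A A  =>  A A A   (applied A -> A A)
  Step 3: A A A  =>  A A A A   (applied A -> A A)
  Step 4: A A A A  =>  A A A A A   (applied A -> A A)
  Step 5: A A A A A  =>  a A A A A   (applied A -> a)
  Step 6: a A A A A  =>  a a A A A   (applied A -> a)
  Step 7: a a A A A  =>  a a a A A   (applied A -> a)
  Step 8: a a a A A  =>  a a a a A   (applied A -> a)
  Step 9: a a a a A  =>  a a a a a   (applied A -> a)
Final yield: a a a a a
Total rewrite steps: 9

9


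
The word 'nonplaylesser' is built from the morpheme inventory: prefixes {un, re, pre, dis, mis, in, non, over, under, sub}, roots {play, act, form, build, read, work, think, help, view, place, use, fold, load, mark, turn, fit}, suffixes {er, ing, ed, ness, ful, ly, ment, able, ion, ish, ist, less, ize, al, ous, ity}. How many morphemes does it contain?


Segmenting 'nonplaylesser' against the inventory:
  'non' -> prefix (morpheme 1)
  'play' -> root (morpheme 2)
  'less' -> suffix (morpheme 3)
  'er' -> suffix (morpheme 4)
Total morphemes: 4

4


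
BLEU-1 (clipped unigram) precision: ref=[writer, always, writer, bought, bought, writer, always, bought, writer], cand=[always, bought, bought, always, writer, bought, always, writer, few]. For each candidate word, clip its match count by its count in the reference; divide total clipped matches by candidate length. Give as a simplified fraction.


Reference word counts: {'always': 2, 'bought': 3, 'writer': 4}
Checking each candidate word (with clipping):
  'always' -> in reference (ref count 2, used 1/2) -> match (matches: 1)
  'bought' -> in reference (ref count 3, used 1/3) -> match (matches: 2)
  'bought' -> in reference (ref count 3, used 2/3) -> match (matches: 3)
  'always' -> in reference (ref count 2, used 2/2) -> match (matches: 4)
  'writer' -> in reference (ref count 4, used 1/4) -> match (matches: 5)
  'bought' -> in reference (ref count 3, used 3/3) -> match (matches: 6)
  'always' -> ref count 2 already used up (2/2) -> clipped, no match (matches: 6)
  'writer' -> in reference (ref count 4, used 2/4) -> match (matches: 7)
  'few' -> not in reference -> no match (matches: 7)
Clipped matches: 7, Candidate length: 9
Precision = 7/9

7/9


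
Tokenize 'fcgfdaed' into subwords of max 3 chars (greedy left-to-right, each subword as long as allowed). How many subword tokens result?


'fcgfdaed' has 8 characters.
Chunking with max size 3:
  Chunk 1: 'fcg' (positions 0-2)
  Chunk 2: 'fda' (positions 3-5)
  Chunk 3: 'ed' (positions 6-7)
Total chunks: ceil(8 / 3) = 3

3


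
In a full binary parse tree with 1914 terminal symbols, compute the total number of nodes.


Leaf nodes (terminals): 1914
Internal nodes = n - 1 = 1914 - 1 = 1913
Total = leaves + internal = 1914 + 1913 = 3827

3827


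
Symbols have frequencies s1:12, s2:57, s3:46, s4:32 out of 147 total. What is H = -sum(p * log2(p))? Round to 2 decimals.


Computing entropy H = -sum(p_i * log2(p_i)):
  s1: p = 12/147 = 0.0816, -p*log2(p) = 0.2951
  s2: p = 57/147 = 0.3878, -p*log2(p) = 0.5300
  s3: p = 46/147 = 0.3129, -p*log2(p) = 0.5245
  s4: p = 32/147 = 0.2177, -p*log2(p) = 0.4788
H = sum of terms = 1.8284
Rounded to 2 decimals: 1.83

1.83


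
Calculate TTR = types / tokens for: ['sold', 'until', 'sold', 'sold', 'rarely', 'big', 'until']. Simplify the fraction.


Tokens: 7
Unique types: ('big', 'rarely', 'sold', 'until') = 4
TTR = 4/7
Already in lowest terms.

4/7


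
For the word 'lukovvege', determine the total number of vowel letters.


Scanning each character of 'lukovvege':
  Position 1: 'l' -> consonant (running count: 0)
  Position 2: 'u' -> vowel (running count: 1)
  Position 3: 'k' -> consonant (running count: 1)
  Position 4: 'o' -> vowel (running count: 2)
  Position 5: 'v' -> consonant (running count: 2)
  Position 6: 'v' -> consonant (running count: 2)
  Position 7: 'e' -> vowel (running count: 3)
  Position 8: 'g' -> consonant (running count: 3)
  Position 9: 'e' -> vowel (running count: 4)
Total vowels: 4

4


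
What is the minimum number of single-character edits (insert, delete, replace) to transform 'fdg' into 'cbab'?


Building DP table for s1='fdg' (len 3) and s2='cbab' (len 4):
       c  b  a  b
    0  1  2  3  4
  f 1  1  2  3  4
  d 2  2  2  3  4
  g 3  3  3  3  4
Edit distance = dp[3][4] = 4

4


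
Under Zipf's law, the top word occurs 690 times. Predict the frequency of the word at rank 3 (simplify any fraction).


Zipf's law: freq(rank) = f1 / rank
f1 = 690, rank = 3
freq = 690 / 3
= 230

230


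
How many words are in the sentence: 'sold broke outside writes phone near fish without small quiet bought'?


Counting words by splitting on spaces:
  Word 1: 'sold'
  Word 2: 'broke'
  Word 3: 'outside'
  Word 4: 'writes'
  Word 5: 'phone'
  Word 6: 'near'
  Word 7: 'fish'
  Word 8: 'without'
  Word 9: 'small'
  Word 10: 'quiet'
  Word 11: 'bought'
Total words: 11

11


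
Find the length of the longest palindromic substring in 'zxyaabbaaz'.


Scanning 'zxyaabbaaz' for palindromic substrings.
Substring at positions 3-8: 'aabbaa'.
Check: reverse('aabbaa') = 'aabbaa' -> palindrome confirmed.
Neighbouring characters ('y' / 'z') break symmetry, so it cannot extend further.
No longer palindromic substring exists; longest length = 6

6


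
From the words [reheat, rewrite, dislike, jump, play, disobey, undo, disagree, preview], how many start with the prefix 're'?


Checking each word for prefix 're':
  'reheat' -> YES, starts with 're' (count: 1)
  'rewrite' -> YES, starts with 're' (count: 2)
  'dislike' -> no (count: 2)
  'jump' -> no (count: 2)
  'play' -> no (count: 2)
  'disobey' -> no (count: 2)
  'undo' -> no (count: 2)
  'disagree' -> no (count: 2)
  'preview' -> no (count: 2)
Total with prefix 're': 2

2


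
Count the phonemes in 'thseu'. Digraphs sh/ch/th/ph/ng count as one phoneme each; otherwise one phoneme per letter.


Parsing 'thseu' greedily, digraphs first:
  'th' -> digraph (1 consonant phoneme) (phonemes so far: 1)
  's' -> consonant phoneme (phonemes so far: 2)
  'e' -> vowel phoneme (phonemes so far: 3)
  'u' -> vowel phoneme (phonemes so far: 4)
Total phonemes: 4

4


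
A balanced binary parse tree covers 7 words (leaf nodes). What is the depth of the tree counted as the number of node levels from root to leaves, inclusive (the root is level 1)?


In a balanced binary tree with n leaves the deepest leaf is ceil(log2(n)) edges below the root,
so counting node levels inclusive of root and leaves gives ceil(log2(n)) + 1 levels.
log2(7) = 2.8074
ceil(2.8074) = 3
levels = 3 + 1 = 4

4


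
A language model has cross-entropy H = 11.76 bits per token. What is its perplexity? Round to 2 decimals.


Perplexity formula: PP = 2^H
H = 11.76
PP = 2^11.76
Decompose: 2^11.76 = 2^11 * 2^0.76
2^11 = 2048, 2^0.76 ~ 1.6934906
PP ~ 2048 * 1.6934906 = 3468.2687488
Rounded to 2 decimals: 3468.27

3468.27


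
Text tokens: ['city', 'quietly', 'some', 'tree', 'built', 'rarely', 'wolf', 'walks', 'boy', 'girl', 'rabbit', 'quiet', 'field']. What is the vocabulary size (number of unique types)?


Listing all tokens and tracking unique types:
  Token 1: 'city' -> NEW (unique so far: 1)
  Token 2: 'quietly' -> NEW (unique so far: 2)
  Token 3: 'some' -> NEW (unique so far: 3)
  Token 4: 'tree' -> NEW (unique so far: 4)
  Token 5: 'built' -> NEW (unique so far: 5)
  Token 6: 'rarely' -> NEW (unique so far: 6)
  Token 7: 'wolf' -> NEW (unique so far: 7)
  Token 8: 'walks' -> NEW (unique so far: 8)
  Token 9: 'boy' -> NEW (unique so far: 9)
  Token 10: 'girl' -> NEW (unique so far: 10)
  Token 11: 'rabbit' -> NEW (unique so far: 11)
  Token 12: 'quiet' -> NEW (unique so far: 12)
  Token 13: 'field' -> NEW (unique so far: 13)
Unique types: ('boy', 'built', 'city', 'field', 'girl', 'quiet', 'quietly', 'rabbit', 'rarely', 'some', 'tree', 'walks', 'wolf')
Vocabulary size: 13

13


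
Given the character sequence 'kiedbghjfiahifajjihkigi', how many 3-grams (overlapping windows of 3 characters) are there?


String 'kiedbghjfiahifajjihkigi' has length L = 23.
Number of overlapping n-grams = L - n + 1
Substituting: 23 - 3 + 1 = 21

21


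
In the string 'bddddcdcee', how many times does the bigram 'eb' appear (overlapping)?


Scanning 'bddddcdcee' for bigram 'eb':
  Position 0: 'bd' -> no
  Position 1: 'dd' -> no
  Position 2: 'dd' -> no
  Position 3: 'dd' -> no
  Position 4: 'dc' -> no
  Position 5: 'cd' -> no
  Position 6: 'dc' -> no
  Position 7: 'ce' -> no
  Position 8: 'ee' -> no
Total matches: 0

0


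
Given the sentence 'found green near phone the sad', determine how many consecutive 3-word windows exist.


Word trigrams from [6] words:
  Trigram 1: (found green near)
  Trigram 2: (green near phone)
  Trigram 3: (near phone the)
  Trigram 4: (phone the sad)
Total word trigrams: 6 - 2 = 4

4


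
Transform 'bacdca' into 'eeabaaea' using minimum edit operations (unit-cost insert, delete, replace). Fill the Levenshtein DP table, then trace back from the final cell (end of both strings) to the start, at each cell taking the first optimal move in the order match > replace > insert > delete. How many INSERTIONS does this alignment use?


Edit distance = 6. Backtracking from cell (6, 8) with preference match > replace > insert > delete,
then listing the resulting alignment 'bacdca' -> 'eeabaaea' left to right:
  Step 1: insert 'e' [insertion #1]
  Step 2: replace b->e
  Step 3: keep 'a'
  Step 4: insert 'b' [insertion #2]
  Step 5: replace c->a
  Step 6: replace d->a
  Step 7: replace c->e
  Step 8: keep 'a'
Total insertions: 2

2


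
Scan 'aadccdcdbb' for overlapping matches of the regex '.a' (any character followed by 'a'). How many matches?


Pattern: .a means any character followed by 'a'.
Scanning 'aadccdcdbb' position-by-position:
  Pos 0: window 'aa' -> MATCH
  Pos 1: window 'ad' -> no
  Pos 2: window 'dc' -> no
  Pos 3: window 'cc' -> no
  Pos 4: window 'cd' -> no
  Pos 5: window 'dc' -> no
  Pos 6: window 'cd' -> no
  Pos 7: window 'db' -> no
  Pos 8: window 'bb' -> no
  Pos 9: window 'b' -> no
Total matches: 1

1


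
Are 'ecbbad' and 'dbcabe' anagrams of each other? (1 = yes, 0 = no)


Sort characters of 'ecbbad': 'abbcde'
Sort characters of 'dbcabe': 'abbcde'
Sorted forms match -> they ARE anagrams
Result: 1

1


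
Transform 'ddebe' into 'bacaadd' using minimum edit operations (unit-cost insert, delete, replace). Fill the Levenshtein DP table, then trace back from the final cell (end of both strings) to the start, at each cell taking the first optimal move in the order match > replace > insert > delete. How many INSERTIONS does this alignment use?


Edit distance = 7. Backtracking from cell (5, 7) with preference match > replace > insert > delete,
then listing the resulting alignment 'ddebe' -> 'bacaadd' left to right:
  Step 1: insert 'b' [insertion #1]
  Step 2: insert 'a' [insertion #2]
  Step 3: replace d->c
  Step 4: replace d->a
  Step 5: replace e->a
  Step 6: replace b->d
  Step 7: replace e->d
Total insertions: 2

2


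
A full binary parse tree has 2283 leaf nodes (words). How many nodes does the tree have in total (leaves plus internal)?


Leaf nodes (terminals): 2283
Internal nodes = n - 1 = 2283 - 1 = 2282
Total = leaves + internal = 2283 + 2282 = 4565

4565


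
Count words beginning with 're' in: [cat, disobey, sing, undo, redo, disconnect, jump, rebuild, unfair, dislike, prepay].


Checking each word for prefix 're':
  'cat' -> no (count: 0)
  'disobey' -> no (count: 0)
  'sing' -> no (count: 0)
  'undo' -> no (count: 0)
  'redo' -> YES, starts with 're' (count: 1)
  'disconnect' -> no (count: 1)
  'jump' -> no (count: 1)
  'rebuild' -> YES, starts with 're' (count: 2)
  'unfair' -> no (count: 2)
  'dislike' -> no (count: 2)
  'prepay' -> no (count: 2)
Total with prefix 're': 2

2


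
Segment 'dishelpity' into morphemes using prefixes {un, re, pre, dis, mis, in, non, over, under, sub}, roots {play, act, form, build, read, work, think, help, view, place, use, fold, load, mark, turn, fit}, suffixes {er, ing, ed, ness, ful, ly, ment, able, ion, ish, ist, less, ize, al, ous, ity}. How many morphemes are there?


Segmenting 'dishelpity' against the inventory:
  'dis' -> prefix (morpheme 1)
  'help' -> root (morpheme 2)
  'ity' -> suffix (morpheme 3)
Total morphemes: 3

3


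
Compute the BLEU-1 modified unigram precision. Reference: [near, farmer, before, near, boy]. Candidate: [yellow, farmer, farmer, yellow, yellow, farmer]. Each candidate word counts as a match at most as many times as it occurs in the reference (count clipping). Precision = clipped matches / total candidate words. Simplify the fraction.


Reference word counts: {'before': 1, 'boy': 1, 'farmer': 1, 'near': 2}
Checking each candidate word (with clipping):
  'yellow' -> not in reference -> no match (matches: 0)
  'farmer' -> in reference (ref count 1, used 1/1) -> match (matches: 1)
  'farmer' -> ref count 1 already used up (1/1) -> clipped, no match (matches: 1)
  'yellow' -> not in reference -> no match (matches: 1)
  'yellow' -> not in reference -> no match (matches: 1)
  'farmer' -> ref count 1 already used up (1/1) -> clipped, no match (matches: 1)
Clipped matches: 1, Candidate length: 6
Precision = 1/6

1/6


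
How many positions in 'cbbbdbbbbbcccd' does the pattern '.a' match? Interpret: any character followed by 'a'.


Pattern: .a means any character followed by 'a'.
Scanning 'cbbbdbbbbbcccd' position-by-position:
  Pos 0: window 'cb' -> no
  Pos 1: window 'bb' -> no
  Pos 2: window 'bb' -> no
  Pos 3: window 'bd' -> no
  Pos 4: window 'db' -> no
  Pos 5: window 'bb' -> no
  Pos 6: window 'bb' -> no
  Pos 7: window 'bb' -> no
  Pos 8: window 'bb' -> no
  Pos 9: window 'bc' -> no
  Pos 10: window 'cc' -> no
  Pos 11: window 'cc' -> no
  Pos 12: window 'cd' -> no
  Pos 13: window 'd' -> no
Total matches: 0

0


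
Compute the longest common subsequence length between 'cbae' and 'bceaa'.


DP table for LCS of 'cbae' and 'bceaa':
       b  c  e  a  a
    0  0  0  0  0  0
  c 0  0  1  1  1  1
  b 0  1  1  1  1  1
  a 0  1  1  1  2  2
  e 0  1  1  2  2  2
LCS: 'ca'
LCS length = 2

2


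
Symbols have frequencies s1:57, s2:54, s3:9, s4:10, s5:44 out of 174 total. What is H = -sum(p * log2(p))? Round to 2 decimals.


Computing entropy H = -sum(p_i * log2(p_i)):
  s1: p = 57/174 = 0.3276, -p*log2(p) = 0.5274
  s2: p = 54/174 = 0.3103, -p*log2(p) = 0.5239
  s3: p = 9/174 = 0.0517, -p*log2(p) = 0.2210
  s4: p = 10/174 = 0.0575, -p*log2(p) = 0.2368
  s5: p = 44/174 = 0.2529, -p*log2(p) = 0.5016
H = sum of terms = 2.0107
Rounded to 2 decimals: 2.01

2.01


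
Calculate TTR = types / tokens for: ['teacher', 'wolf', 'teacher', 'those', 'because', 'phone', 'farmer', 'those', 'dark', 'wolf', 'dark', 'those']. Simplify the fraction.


Tokens: 12
Unique types: ('because', 'dark', 'farmer', 'phone', 'teacher', 'those', 'wolf') = 7
TTR = 7/12
Already in lowest terms.

7/12


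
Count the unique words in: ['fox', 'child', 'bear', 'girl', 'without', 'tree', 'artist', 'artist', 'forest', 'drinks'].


Listing all tokens and tracking unique types:
  Token 1: 'fox' -> NEW (unique so far: 1)
  Token 2: 'child' -> NEW (unique so far: 2)
  Token 3: 'bear' -> NEW (unique so far: 3)
  Token 4: 'girl' -> NEW (unique so far: 4)
  Token 5: 'without' -> NEW (unique so far: 5)
  Token 6: 'tree' -> NEW (unique so far: 6)
  Token 7: 'artist' -> NEW (unique so far: 7)
  Token 8: 'artist' -> duplicate (unique so far: 7)
  Token 9: 'forest' -> NEW (unique so far: 8)
  Token 10: 'drinks' -> NEW (unique so far: 9)
Unique types: ('artist', 'bear', 'child', 'drinks', 'forest', 'fox', 'girl', 'tree', 'without')
Vocabulary size: 9

9


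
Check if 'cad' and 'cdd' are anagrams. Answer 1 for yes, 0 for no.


Sort characters of 'cad': 'acd'
Sort characters of 'cdd': 'cdd'
Sorted forms differ -> they are NOT anagrams
Result: 0

0


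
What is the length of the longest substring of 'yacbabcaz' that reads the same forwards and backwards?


Scanning 'yacbabcaz' for palindromic substrings.
Substring at positions 1-7: 'acbabca'.
Check: reverse('acbabca') = 'acbabca' -> palindrome confirmed.
Neighbouring characters ('y' / 'z') break symmetry, so it cannot extend further.
No longer palindromic substring exists; longest length = 7

7


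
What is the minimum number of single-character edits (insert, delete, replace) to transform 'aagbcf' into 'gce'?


Building DP table for s1='aagbcf' (len 6) and s2='gce' (len 3):
       g  c  e
    0  1  2  3
  a 1  1  2  3
  a 2  2  2  3
  g 3  2  3  3
  b 4  3  3  4
  c 5  4  3  4
  f 6  5  4  4
Edit distance = dp[6][3] = 4

4


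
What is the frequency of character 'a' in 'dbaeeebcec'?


Scanning 'dbaeeebcec' for 'a':
  Position 2: 'a' -> MATCH (count: 1)
Total occurrences of 'a': 1

1


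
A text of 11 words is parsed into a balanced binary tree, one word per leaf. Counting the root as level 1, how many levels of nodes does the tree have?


In a balanced binary tree with n leaves the deepest leaf is ceil(log2(n)) edges below the root,
so counting node levels inclusive of root and leaves gives ceil(log2(n)) + 1 levels.
log2(11) = 3.4594
ceil(3.4594) = 4
levels = 4 + 1 = 5

5


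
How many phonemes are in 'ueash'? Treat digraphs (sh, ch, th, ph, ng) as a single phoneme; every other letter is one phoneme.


Parsing 'ueash' greedily, digraphs first:
  'u' -> vowel phoneme (phonemes so far: 1)
  'e' -> vowel phoneme (phonemes so far: 2)
  'a' -> vowel phoneme (phonemes so far: 3)
  'sh' -> digraph (1 consonant phoneme) (phonemes so far: 4)
Total phonemes: 4

4


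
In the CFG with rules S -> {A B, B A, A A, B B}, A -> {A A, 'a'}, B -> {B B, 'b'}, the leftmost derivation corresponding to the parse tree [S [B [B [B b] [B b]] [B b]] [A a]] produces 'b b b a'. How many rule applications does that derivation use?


Every bracketed nonterminal node [X ...] in the tree is produced by exactly one rule application.
Reading the tree off as a leftmost derivation:
  Step 1: S  =>  B A   (applied S -> B A)
  Step 2: B A  =>  B B A   (applied B -> B B)
  Step 3: B B A  =>  B B B A   (applied B -> B B)
  Step 4: B B B A  =>  b B B A   (applied B -> b)
  Step 5: b B B A  =>  b b B A   (applied B -> b)
  Step 6: b b B A  =>  b b b A   (applied B -> b)
  Step 7: b b b A  =>  b b b a   (applied A -> a)
Final yield: b b b a
Total rewrite steps: 7

7


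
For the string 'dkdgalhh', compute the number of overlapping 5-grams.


String 'dkdgalhh' has length L = 8.
Number of overlapping n-grams = L - n + 1
Substituting: 8 - 5 + 1 = 4

4


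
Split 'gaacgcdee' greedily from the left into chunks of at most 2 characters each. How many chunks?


'gaacgcdee' has 9 characters.
Chunking with max size 2:
  Chunk 1: 'ga' (positions 0-1)
  Chunk 2: 'ac' (positions 2-3)
  Chunk 3: 'gc' (positions 4-5)
  Chunk 4: 'de' (positions 6-7)
  Chunk 5: 'e' (positions 8-8)
Total chunks: ceil(9 / 2) = 5

5


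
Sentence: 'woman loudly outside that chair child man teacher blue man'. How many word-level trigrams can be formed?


Word trigrams from [10] words:
  Trigram 1: (woman loudly outside)
  Trigram 2: (loudly outside that)
  Trigram 3: (outside that chair)
  Trigram 4: (that chair child)
  Trigram 5: (chair child man)
  Trigram 6: (child man teacher)
  Trigram 7: (man teacher blue)
  Trigram 8: (teacher blue man)
Total word trigrams: 10 - 2 = 8

8


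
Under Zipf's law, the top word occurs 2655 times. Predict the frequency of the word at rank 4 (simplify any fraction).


Zipf's law: freq(rank) = f1 / rank
f1 = 2655, rank = 4
freq = 2655 / 4
GCD(2655, 4) = 1
Simplified: 2655/4

2655/4


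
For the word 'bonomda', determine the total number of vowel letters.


Scanning each character of 'bonomda':
  Position 1: 'b' -> consonant (running count: 0)
  Position 2: 'o' -> vowel (running count: 1)
  Position 3: 'n' -> consonant (running count: 1)
  Position 4: 'o' -> vowel (running count: 2)
  Position 5: 'm' -> consonant (running count: 2)
  Position 6: 'd' -> consonant (running count: 2)
  Position 7: 'a' -> vowel (running count: 3)
Total vowels: 3

3


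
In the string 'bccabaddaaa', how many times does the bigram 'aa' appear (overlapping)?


Scanning 'bccabaddaaa' for bigram 'aa':
  Position 0: 'bc' -> no
  Position 1: 'cc' -> no
  Position 2: 'ca' -> no
  Position 3: 'ab' -> no
  Position 4: 'ba' -> no
  Position 5: 'ad' -> no
  Position 6: 'dd' -> no
  Position 7: 'da' -> no
  Position 8: 'aa' -> MATCH
  Position 9: 'aa' -> MATCH
Total matches: 2

2


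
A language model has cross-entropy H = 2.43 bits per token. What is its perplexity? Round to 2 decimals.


Perplexity formula: PP = 2^H
H = 2.43
PP = 2^2.43
Decompose: 2^2.43 = 2^2 * 2^0.43
2^2 = 4, 2^0.43 ~ 1.3472336
PP ~ 4 * 1.3472336 = 5.3889344
Rounded to 2 decimals: 5.39

5.39


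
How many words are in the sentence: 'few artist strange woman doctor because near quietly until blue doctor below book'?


Counting words by splitting on spaces:
  Word 1: 'few'
  Word 2: 'artist'
  Word 3: 'strange'
  Word 4: 'woman'
  Word 5: 'doctor'
  Word 6: 'because'
  Word 7: 'near'
  Word 8: 'quietly'
  Word 9: 'until'
  Word 10: 'blue'
  Word 11: 'doctor'
  Word 12: 'below'
  Word 13: 'book'
Total words: 13

13


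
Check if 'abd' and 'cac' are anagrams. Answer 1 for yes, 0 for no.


Sort characters of 'abd': 'abd'
Sort characters of 'cac': 'acc'
Sorted forms differ -> they are NOT anagrams
Result: 0

0


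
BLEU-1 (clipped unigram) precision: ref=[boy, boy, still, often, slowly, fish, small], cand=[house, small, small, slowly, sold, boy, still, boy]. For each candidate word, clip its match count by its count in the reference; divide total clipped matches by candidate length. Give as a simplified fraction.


Reference word counts: {'boy': 2, 'fish': 1, 'often': 1, 'slowly': 1, 'small': 1, 'still': 1}
Checking each candidate word (with clipping):
  'house' -> not in reference -> no match (matches: 0)
  'small' -> in reference (ref count 1, used 1/1) -> match (matches: 1)
  'small' -> ref count 1 already used up (1/1) -> clipped, no match (matches: 1)
  'slowly' -> in reference (ref count 1, used 1/1) -> match (matches: 2)
  'sold' -> not in reference -> no match (matches: 2)
  'boy' -> in reference (ref count 2, used 1/2) -> match (matches: 3)
  'still' -> in reference (ref count 1, used 1/1) -> match (matches: 4)
  'boy' -> in reference (ref count 2, used 2/2) -> match (matches: 5)
Clipped matches: 5, Candidate length: 8
Precision = 5/8

5/8


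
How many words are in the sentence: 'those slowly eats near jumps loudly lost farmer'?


Counting words by splitting on spaces:
  Word 1: 'those'
  Word 2: 'slowly'
  Word 3: 'eats'
  Word 4: 'near'
  Word 5: 'jumps'
  Word 6: 'loudly'
  Word 7: 'lost'
  Word 8: 'farmer'
Total words: 8

8
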